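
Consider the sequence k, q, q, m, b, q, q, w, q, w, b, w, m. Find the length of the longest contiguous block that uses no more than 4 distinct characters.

[k] 1 distinct, len 1
[k, q] 2 distinct, len 2
[k, q, q] 2 distinct, len 3
[k, q, q, m] 3 distinct, len 4
[k, q, q, m, b] 4 distinct, len 5
[k, q, q, m, b, q] 4 distinct, len 6
[k, q, q, m, b, q, q] 4 distinct, len 7
[q, q, m, b, q, q, w] 4 distinct, len 7
[q, q, m, b, q, q, w, q] 4 distinct, len 8
[q, q, m, b, q, q, w, q, w] 4 distinct, len 9
[q, q, m, b, q, q, w, q, w, b] 4 distinct, len 10
[q, q, m, b, q, q, w, q, w, b, w] 4 distinct, len 11
[q, q, m, b, q, q, w, q, w, b, w, m] 4 distinct, len 12
Longest length with ≤4 distinct: 12.

12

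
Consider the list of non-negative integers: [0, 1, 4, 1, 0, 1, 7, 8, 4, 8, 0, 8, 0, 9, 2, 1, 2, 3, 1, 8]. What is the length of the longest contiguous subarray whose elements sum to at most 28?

9

Extend to the right; shrink from the left whenever the sum exceeds 28:
add 0: [0] sum 0, len 1
add 1: [0, 1] sum 1, len 2
add 4: [0, 1, 4] sum 5, len 3
add 1: [0, 1, 4, 1] sum 6, len 4
add 0: [0, 1, 4, 1, 0] sum 6, len 5
add 1: [0, 1, 4, 1, 0, 1] sum 7, len 6
add 7: [0, 1, 4, 1, 0, 1, 7] sum 14, len 7
add 8: [0, 1, 4, 1, 0, 1, 7, 8] sum 22, len 8
add 4: [0, 1, 4, 1, 0, 1, 7, 8, 4] sum 26, len 9
add 8: [0, 1, 7, 8, 4, 8] sum 28, len 6
add 0: [0, 1, 7, 8, 4, 8, 0] sum 28, len 7
add 8: [8, 4, 8, 0, 8] sum 28, len 5
add 0: [8, 4, 8, 0, 8, 0] sum 28, len 6
add 9: [8, 0, 8, 0, 9] sum 25, len 5
add 2: [8, 0, 8, 0, 9, 2] sum 27, len 6
add 1: [8, 0, 8, 0, 9, 2, 1] sum 28, len 7
add 2: [0, 8, 0, 9, 2, 1, 2] sum 22, len 7
add 3: [0, 8, 0, 9, 2, 1, 2, 3] sum 25, len 8
add 1: [0, 8, 0, 9, 2, 1, 2, 3, 1] sum 26, len 9
add 8: [0, 9, 2, 1, 2, 3, 1, 8] sum 26, len 8
Longest length seen: 9.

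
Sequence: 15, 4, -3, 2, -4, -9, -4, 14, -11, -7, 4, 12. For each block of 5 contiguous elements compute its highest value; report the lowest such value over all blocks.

Window maxs for each of the 8 positions:
[15, 4, -3, 2, -4] → max 15
[4, -3, 2, -4, -9] → max 4
[-3, 2, -4, -9, -4] → max 2
[2, -4, -9, -4, 14] → max 14
[-4, -9, -4, 14, -11] → max 14
[-9, -4, 14, -11, -7] → max 14
[-4, 14, -11, -7, 4] → max 14
[14, -11, -7, 4, 12] → max 14
Lowest of these is 2.

2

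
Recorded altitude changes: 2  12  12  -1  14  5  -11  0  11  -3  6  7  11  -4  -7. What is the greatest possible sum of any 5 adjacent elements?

Window sums for each of the 11 positions:
(2, 12, 12, -1, 14) → sum 39
(12, 12, -1, 14, 5) → sum 42
(12, -1, 14, 5, -11) → sum 19
(-1, 14, 5, -11, 0) → sum 7
(14, 5, -11, 0, 11) → sum 19
(5, -11, 0, 11, -3) → sum 2
(-11, 0, 11, -3, 6) → sum 3
(0, 11, -3, 6, 7) → sum 21
(11, -3, 6, 7, 11) → sum 32
(-3, 6, 7, 11, -4) → sum 17
(6, 7, 11, -4, -7) → sum 13
Greatest of these is 42.

42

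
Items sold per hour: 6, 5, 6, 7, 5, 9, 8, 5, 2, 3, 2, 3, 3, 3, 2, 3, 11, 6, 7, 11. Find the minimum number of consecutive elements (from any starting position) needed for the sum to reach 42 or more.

7

add 6: running sum 6 < 42
add 5: running sum 11 < 42
add 6: running sum 17 < 42
add 7: running sum 24 < 42
add 5: running sum 29 < 42
add 9: running sum 38 < 42
add 8: shortest ending here [6, 5, 6, 7, 5, 9, 8] sum 46, len 7
add 5: shortest ending here [5, 6, 7, 5, 9, 8, 5] sum 45, len 7
add 2: shortest ending here [6, 7, 5, 9, 8, 5, 2] sum 42, len 7
add 3: shortest ending here [6, 7, 5, 9, 8, 5, 2, 3] sum 45, len 8
add 2: shortest ending here [6, 7, 5, 9, 8, 5, 2, 3, 2] sum 47, len 9
add 3: shortest ending here [7, 5, 9, 8, 5, 2, 3, 2, 3] sum 44, len 9
add 3: shortest ending here [7, 5, 9, 8, 5, 2, 3, 2, 3, 3] sum 47, len 10
add 3: shortest ending here [5, 9, 8, 5, 2, 3, 2, 3, 3, 3] sum 43, len 10
add 2: shortest ending here [5, 9, 8, 5, 2, 3, 2, 3, 3, 3, 2] sum 45, len 11
add 3: shortest ending here [9, 8, 5, 2, 3, 2, 3, 3, 3, 2, 3] sum 43, len 11
add 11: shortest ending here [8, 5, 2, 3, 2, 3, 3, 3, 2, 3, 11] sum 45, len 11
add 6: shortest ending here [5, 2, 3, 2, 3, 3, 3, 2, 3, 11, 6] sum 43, len 11
add 7: shortest ending here [3, 2, 3, 3, 3, 2, 3, 11, 6, 7] sum 43, len 10
add 11: shortest ending here [3, 2, 3, 11, 6, 7, 11] sum 43, len 7
Shortest qualifying length: 7.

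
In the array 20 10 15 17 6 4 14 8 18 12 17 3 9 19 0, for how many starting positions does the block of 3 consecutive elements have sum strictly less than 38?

20 10 15 → sum 45
10 15 17 → sum 42
15 17 6 → sum 38
17 6 4 → sum 27  < 38 ✓
6 4 14 → sum 24  < 38 ✓
4 14 8 → sum 26  < 38 ✓
14 8 18 → sum 40
8 18 12 → sum 38
18 12 17 → sum 47
12 17 3 → sum 32  < 38 ✓
17 3 9 → sum 29  < 38 ✓
3 9 19 → sum 31  < 38 ✓
9 19 0 → sum 28  < 38 ✓
7 windows satisfy the condition.

7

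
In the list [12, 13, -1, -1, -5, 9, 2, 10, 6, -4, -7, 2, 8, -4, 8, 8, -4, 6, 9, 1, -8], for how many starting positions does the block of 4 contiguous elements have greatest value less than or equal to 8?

[12, 13, -1, -1] → max 13
[13, -1, -1, -5] → max 13
[-1, -1, -5, 9] → max 9
[-1, -5, 9, 2] → max 9
[-5, 9, 2, 10] → max 10
[9, 2, 10, 6] → max 10
[2, 10, 6, -4] → max 10
[10, 6, -4, -7] → max 10
[6, -4, -7, 2] → max 6  ≤ 8 ✓
[-4, -7, 2, 8] → max 8  ≤ 8 ✓
[-7, 2, 8, -4] → max 8  ≤ 8 ✓
[2, 8, -4, 8] → max 8  ≤ 8 ✓
[8, -4, 8, 8] → max 8  ≤ 8 ✓
[-4, 8, 8, -4] → max 8  ≤ 8 ✓
[8, 8, -4, 6] → max 8  ≤ 8 ✓
[8, -4, 6, 9] → max 9
[-4, 6, 9, 1] → max 9
[6, 9, 1, -8] → max 9
7 windows satisfy the condition.

7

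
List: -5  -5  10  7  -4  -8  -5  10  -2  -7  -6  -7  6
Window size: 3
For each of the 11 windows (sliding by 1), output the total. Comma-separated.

-5 -5 10 → sum 0
-5 10 7 → sum 12
10 7 -4 → sum 13
7 -4 -8 → sum -5
-4 -8 -5 → sum -17
-8 -5 10 → sum -3
-5 10 -2 → sum 3
10 -2 -7 → sum 1
-2 -7 -6 → sum -15
-7 -6 -7 → sum -20
-6 -7 6 → sum -7

0, 12, 13, -5, -17, -3, 3, 1, -15, -20, -7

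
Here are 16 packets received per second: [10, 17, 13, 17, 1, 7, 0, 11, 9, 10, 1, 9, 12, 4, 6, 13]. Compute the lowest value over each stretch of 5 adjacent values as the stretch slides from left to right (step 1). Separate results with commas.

[10, 17, 13, 17, 1] → min 1
[17, 13, 17, 1, 7] → min 1
[13, 17, 1, 7, 0] → min 0
[17, 1, 7, 0, 11] → min 0
[1, 7, 0, 11, 9] → min 0
[7, 0, 11, 9, 10] → min 0
[0, 11, 9, 10, 1] → min 0
[11, 9, 10, 1, 9] → min 1
[9, 10, 1, 9, 12] → min 1
[10, 1, 9, 12, 4] → min 1
[1, 9, 12, 4, 6] → min 1
[9, 12, 4, 6, 13] → min 4

1, 1, 0, 0, 0, 0, 0, 1, 1, 1, 1, 4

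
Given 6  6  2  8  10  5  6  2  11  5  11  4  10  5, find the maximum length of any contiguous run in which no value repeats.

6

[6] len 1
[6] len 1
[6, 2] len 2
[6, 2, 8] len 3
[6, 2, 8, 10] len 4
[6, 2, 8, 10, 5] len 5
[2, 8, 10, 5, 6] len 5
[8, 10, 5, 6, 2] len 5
[8, 10, 5, 6, 2, 11] len 6
[6, 2, 11, 5] len 4
[5, 11] len 2
[5, 11, 4] len 3
[5, 11, 4, 10] len 4
[11, 4, 10, 5] len 4
Longest all-distinct length: 6.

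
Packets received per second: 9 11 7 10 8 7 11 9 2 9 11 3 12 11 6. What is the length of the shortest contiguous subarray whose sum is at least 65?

Extend right; whenever the sum reaches 65, record the length and shrink from the left:
add 9: running sum 9 < 65
add 11: running sum 20 < 65
add 7: running sum 27 < 65
add 10: running sum 37 < 65
add 8: running sum 45 < 65
add 7: running sum 52 < 65
add 11: running sum 63 < 65
add 9: shortest ending here [9, 11, 7, 10, 8, 7, 11, 9] sum 72, len 8
add 2: shortest ending here [11, 7, 10, 8, 7, 11, 9, 2] sum 65, len 8
add 9: shortest ending here [11, 7, 10, 8, 7, 11, 9, 2, 9] sum 74, len 9
add 11: shortest ending here [10, 8, 7, 11, 9, 2, 9, 11] sum 67, len 8
add 3: shortest ending here [10, 8, 7, 11, 9, 2, 9, 11, 3] sum 70, len 9
add 12: shortest ending here [8, 7, 11, 9, 2, 9, 11, 3, 12] sum 72, len 9
add 11: shortest ending here [11, 9, 2, 9, 11, 3, 12, 11] sum 68, len 8
add 6: shortest ending here [11, 9, 2, 9, 11, 3, 12, 11, 6] sum 74, len 9
Shortest qualifying length: 8.

8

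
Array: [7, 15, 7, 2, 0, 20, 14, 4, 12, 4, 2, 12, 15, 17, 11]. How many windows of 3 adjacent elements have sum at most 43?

12

(7, 15, 7) → sum 29  ≤ 43 ✓
(15, 7, 2) → sum 24  ≤ 43 ✓
(7, 2, 0) → sum 9  ≤ 43 ✓
(2, 0, 20) → sum 22  ≤ 43 ✓
(0, 20, 14) → sum 34  ≤ 43 ✓
(20, 14, 4) → sum 38  ≤ 43 ✓
(14, 4, 12) → sum 30  ≤ 43 ✓
(4, 12, 4) → sum 20  ≤ 43 ✓
(12, 4, 2) → sum 18  ≤ 43 ✓
(4, 2, 12) → sum 18  ≤ 43 ✓
(2, 12, 15) → sum 29  ≤ 43 ✓
(12, 15, 17) → sum 44
(15, 17, 11) → sum 43  ≤ 43 ✓
12 windows satisfy the condition.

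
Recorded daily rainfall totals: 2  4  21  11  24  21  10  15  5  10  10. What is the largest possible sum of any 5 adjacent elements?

87

(2, 4, 21, 11, 24) → sum 62
(4, 21, 11, 24, 21) → sum 81
(21, 11, 24, 21, 10) → sum 87
(11, 24, 21, 10, 15) → sum 81
(24, 21, 10, 15, 5) → sum 75
(21, 10, 15, 5, 10) → sum 61
(10, 15, 5, 10, 10) → sum 50
Largest of these is 87.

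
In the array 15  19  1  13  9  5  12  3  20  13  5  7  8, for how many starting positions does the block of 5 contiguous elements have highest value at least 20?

15 19 1 13 9 → max 19
19 1 13 9 5 → max 19
1 13 9 5 12 → max 13
13 9 5 12 3 → max 13
9 5 12 3 20 → max 20  ≥ 20 ✓
5 12 3 20 13 → max 20  ≥ 20 ✓
12 3 20 13 5 → max 20  ≥ 20 ✓
3 20 13 5 7 → max 20  ≥ 20 ✓
20 13 5 7 8 → max 20  ≥ 20 ✓
5 windows satisfy the condition.

5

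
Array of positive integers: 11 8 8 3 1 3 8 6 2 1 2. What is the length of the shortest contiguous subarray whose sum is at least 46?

8

add 11: running sum 11 < 46
add 8: running sum 19 < 46
add 8: running sum 27 < 46
add 3: running sum 30 < 46
add 1: running sum 31 < 46
add 3: running sum 34 < 46
add 8: running sum 42 < 46
end 7: [11, 8, 8, 3, 1, 3, 8, 6] sum 48, len 8
end 8: [11, 8, 8, 3, 1, 3, 8, 6, 2] sum 50, len 9
end 9: [11, 8, 8, 3, 1, 3, 8, 6, 2, 1] sum 51, len 10
end 10: [11, 8, 8, 3, 1, 3, 8, 6, 2, 1, 2] sum 53, len 11
Shortest qualifying length: 8.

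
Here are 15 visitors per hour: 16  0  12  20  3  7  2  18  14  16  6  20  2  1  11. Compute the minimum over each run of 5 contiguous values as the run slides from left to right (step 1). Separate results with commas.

0, 0, 2, 2, 2, 2, 2, 6, 2, 1, 1

(16, 0, 12, 20, 3) → min 0
(0, 12, 20, 3, 7) → min 0
(12, 20, 3, 7, 2) → min 2
(20, 3, 7, 2, 18) → min 2
(3, 7, 2, 18, 14) → min 2
(7, 2, 18, 14, 16) → min 2
(2, 18, 14, 16, 6) → min 2
(18, 14, 16, 6, 20) → min 6
(14, 16, 6, 20, 2) → min 2
(16, 6, 20, 2, 1) → min 1
(6, 20, 2, 1, 11) → min 1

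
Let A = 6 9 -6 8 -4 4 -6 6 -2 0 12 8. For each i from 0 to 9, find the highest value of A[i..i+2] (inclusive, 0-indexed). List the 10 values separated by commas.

9, 9, 8, 8, 4, 6, 6, 6, 12, 12

6 9 -6 → max 9
9 -6 8 → max 9
-6 8 -4 → max 8
8 -4 4 → max 8
-4 4 -6 → max 4
4 -6 6 → max 6
-6 6 -2 → max 6
6 -2 0 → max 6
-2 0 12 → max 12
0 12 8 → max 12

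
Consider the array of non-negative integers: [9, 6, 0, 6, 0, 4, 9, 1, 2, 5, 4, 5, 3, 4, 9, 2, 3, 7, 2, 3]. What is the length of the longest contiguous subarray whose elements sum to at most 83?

[9] sum 9 len 1
[9, 6] sum 15 len 2
[9, 6, 0] sum 15 len 3
[9, 6, 0, 6] sum 21 len 4
[9, 6, 0, 6, 0] sum 21 len 5
[9, 6, 0, 6, 0, 4] sum 25 len 6
[9, 6, 0, 6, 0, 4, 9] sum 34 len 7
[9, 6, 0, 6, 0, 4, 9, 1] sum 35 len 8
[9, 6, 0, 6, 0, 4, 9, 1, 2] sum 37 len 9
[9, 6, 0, 6, 0, 4, 9, 1, 2, 5] sum 42 len 10
[9, 6, 0, 6, 0, 4, 9, 1, 2, 5, 4] sum 46 len 11
[9, 6, 0, 6, 0, 4, 9, 1, 2, 5, 4, 5] sum 51 len 12
[9, 6, 0, 6, 0, 4, 9, 1, 2, 5, 4, 5, 3] sum 54 len 13
[9, 6, 0, 6, 0, 4, 9, 1, 2, 5, 4, 5, 3, 4] sum 58 len 14
[9, 6, 0, 6, 0, 4, 9, 1, 2, 5, 4, 5, 3, 4, 9] sum 67 len 15
[9, 6, 0, 6, 0, 4, 9, 1, 2, 5, 4, 5, 3, 4, 9, 2] sum 69 len 16
[9, 6, 0, 6, 0, 4, 9, 1, 2, 5, 4, 5, 3, 4, 9, 2, 3] sum 72 len 17
[9, 6, 0, 6, 0, 4, 9, 1, 2, 5, 4, 5, 3, 4, 9, 2, 3, 7] sum 79 len 18
[9, 6, 0, 6, 0, 4, 9, 1, 2, 5, 4, 5, 3, 4, 9, 2, 3, 7, 2] sum 81 len 19
[6, 0, 6, 0, 4, 9, 1, 2, 5, 4, 5, 3, 4, 9, 2, 3, 7, 2, 3] sum 75 len 19
Longest length seen: 19.

19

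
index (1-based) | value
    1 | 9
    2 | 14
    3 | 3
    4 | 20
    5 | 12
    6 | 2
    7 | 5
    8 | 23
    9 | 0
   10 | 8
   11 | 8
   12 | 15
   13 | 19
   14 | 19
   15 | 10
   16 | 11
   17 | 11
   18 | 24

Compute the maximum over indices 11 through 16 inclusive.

Elements at indices 11..16: 8, 15, 19, 19, 10, 11
max(8, 15, 19, 19, 10, 11) = 19

19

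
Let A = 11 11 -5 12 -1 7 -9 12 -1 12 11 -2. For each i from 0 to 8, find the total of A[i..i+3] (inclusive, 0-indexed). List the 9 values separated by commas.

29, 17, 13, 9, 9, 9, 14, 34, 20

Sliding a size-4 window across the 12 values:
(11, 11, -5, 12) → sum 29
(11, -5, 12, -1) → sum 17
(-5, 12, -1, 7) → sum 13
(12, -1, 7, -9) → sum 9
(-1, 7, -9, 12) → sum 9
(7, -9, 12, -1) → sum 9
(-9, 12, -1, 12) → sum 14
(12, -1, 12, 11) → sum 34
(-1, 12, 11, -2) → sum 20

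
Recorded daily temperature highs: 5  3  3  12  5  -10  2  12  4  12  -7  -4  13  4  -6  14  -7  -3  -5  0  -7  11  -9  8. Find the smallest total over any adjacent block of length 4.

-15

(5, 3, 3, 12) → sum 23
(3, 3, 12, 5) → sum 23
(3, 12, 5, -10) → sum 10
(12, 5, -10, 2) → sum 9
(5, -10, 2, 12) → sum 9
(-10, 2, 12, 4) → sum 8
(2, 12, 4, 12) → sum 30
(12, 4, 12, -7) → sum 21
(4, 12, -7, -4) → sum 5
(12, -7, -4, 13) → sum 14
(-7, -4, 13, 4) → sum 6
(-4, 13, 4, -6) → sum 7
(13, 4, -6, 14) → sum 25
(4, -6, 14, -7) → sum 5
(-6, 14, -7, -3) → sum -2
(14, -7, -3, -5) → sum -1
(-7, -3, -5, 0) → sum -15
(-3, -5, 0, -7) → sum -15
(-5, 0, -7, 11) → sum -1
(0, -7, 11, -9) → sum -5
(-7, 11, -9, 8) → sum 3
Smallest of these is -15.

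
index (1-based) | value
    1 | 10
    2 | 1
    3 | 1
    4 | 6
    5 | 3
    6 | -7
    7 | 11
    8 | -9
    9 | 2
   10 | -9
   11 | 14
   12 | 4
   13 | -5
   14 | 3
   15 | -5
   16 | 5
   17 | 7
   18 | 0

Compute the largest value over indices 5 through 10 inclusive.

11

Elements at indices 5..10: 3, -7, 11, -9, 2, -9
max(3, -7, 11, -9, 2, -9) = 11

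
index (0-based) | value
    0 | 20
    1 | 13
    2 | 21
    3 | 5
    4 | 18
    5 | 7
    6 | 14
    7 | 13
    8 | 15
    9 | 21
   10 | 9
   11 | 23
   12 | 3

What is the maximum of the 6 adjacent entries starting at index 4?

Elements at indices 4..9: 18, 7, 14, 13, 15, 21
max(18, 7, 14, 13, 15, 21) = 21

21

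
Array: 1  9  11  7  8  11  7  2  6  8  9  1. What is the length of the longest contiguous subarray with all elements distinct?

add 1: [1] len 1
add 9: [1, 9] len 2
add 11: [1, 9, 11] len 3
add 7: [1, 9, 11, 7] len 4
add 8: [1, 9, 11, 7, 8] len 5
add 11 (repeat 11, move left end past it): [7, 8, 11] len 3
add 7 (repeat 7, move left end past it): [8, 11, 7] len 3
add 2: [8, 11, 7, 2] len 4
add 6: [8, 11, 7, 2, 6] len 5
add 8 (repeat 8, move left end past it): [11, 7, 2, 6, 8] len 5
add 9: [11, 7, 2, 6, 8, 9] len 6
add 1: [11, 7, 2, 6, 8, 9, 1] len 7
Longest all-distinct length: 7.

7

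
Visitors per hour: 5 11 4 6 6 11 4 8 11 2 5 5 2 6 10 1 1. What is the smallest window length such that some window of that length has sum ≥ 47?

7

add 5: running sum 5 < 47
add 11: running sum 16 < 47
add 4: running sum 20 < 47
add 6: running sum 26 < 47
add 6: running sum 32 < 47
add 11: running sum 43 < 47
end 6: [5, 11, 4, 6, 6, 11, 4] sum 47, len 7
end 7: [11, 4, 6, 6, 11, 4, 8] sum 50, len 7
end 8: [4, 6, 6, 11, 4, 8, 11] sum 50, len 7
end 9: [6, 6, 11, 4, 8, 11, 2] sum 48, len 7
end 10: [6, 11, 4, 8, 11, 2, 5] sum 47, len 7
end 11: [6, 11, 4, 8, 11, 2, 5, 5] sum 52, len 8
end 12: [11, 4, 8, 11, 2, 5, 5, 2] sum 48, len 8
end 13: [11, 4, 8, 11, 2, 5, 5, 2, 6] sum 54, len 9
end 14: [8, 11, 2, 5, 5, 2, 6, 10] sum 49, len 8
end 15: [8, 11, 2, 5, 5, 2, 6, 10, 1] sum 50, len 9
end 16: [8, 11, 2, 5, 5, 2, 6, 10, 1, 1] sum 51, len 10
Shortest qualifying length: 7.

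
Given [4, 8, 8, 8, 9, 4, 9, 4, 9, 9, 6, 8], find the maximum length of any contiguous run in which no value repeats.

add 4: [4] len 1
add 8: [4, 8] len 2
add 8 (repeat 8, move left end past it): [8] len 1
add 8 (repeat 8, move left end past it): [8] len 1
add 9: [8, 9] len 2
add 4: [8, 9, 4] len 3
add 9 (repeat 9, move left end past it): [4, 9] len 2
add 4 (repeat 4, move left end past it): [9, 4] len 2
add 9 (repeat 9, move left end past it): [4, 9] len 2
add 9 (repeat 9, move left end past it): [9] len 1
add 6: [9, 6] len 2
add 8: [9, 6, 8] len 3
Longest all-distinct length: 3.

3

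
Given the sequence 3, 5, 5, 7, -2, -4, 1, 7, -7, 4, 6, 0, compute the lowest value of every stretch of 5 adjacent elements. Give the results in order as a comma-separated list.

(3, 5, 5, 7, -2) → min -2
(5, 5, 7, -2, -4) → min -4
(5, 7, -2, -4, 1) → min -4
(7, -2, -4, 1, 7) → min -4
(-2, -4, 1, 7, -7) → min -7
(-4, 1, 7, -7, 4) → min -7
(1, 7, -7, 4, 6) → min -7
(7, -7, 4, 6, 0) → min -7

-2, -4, -4, -4, -7, -7, -7, -7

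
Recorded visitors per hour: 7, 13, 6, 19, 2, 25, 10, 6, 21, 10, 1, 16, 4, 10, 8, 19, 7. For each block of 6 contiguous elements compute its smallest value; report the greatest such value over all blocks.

4

Each size-6 window and its min:
7 13 6 19 2 25 → min 2
13 6 19 2 25 10 → min 2
6 19 2 25 10 6 → min 2
19 2 25 10 6 21 → min 2
2 25 10 6 21 10 → min 2
25 10 6 21 10 1 → min 1
10 6 21 10 1 16 → min 1
6 21 10 1 16 4 → min 1
21 10 1 16 4 10 → min 1
10 1 16 4 10 8 → min 1
1 16 4 10 8 19 → min 1
16 4 10 8 19 7 → min 4
Greatest of these is 4.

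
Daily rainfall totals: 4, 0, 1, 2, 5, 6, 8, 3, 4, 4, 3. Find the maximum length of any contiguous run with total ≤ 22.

6

→ 4: sum 4, len 1
→ 0: sum 4, len 2
→ 1: sum 5, len 3
→ 2: sum 7, len 4
→ 5: sum 12, len 5
→ 6: sum 18, len 6
→ 8 (dropped 4): sum 22, len 6
→ 3 (dropped 0, 1, 2): sum 22, len 4
→ 4 (dropped 5): sum 21, len 4
→ 4 (dropped 6): sum 19, len 4
→ 3: sum 22, len 5
Longest length seen: 6.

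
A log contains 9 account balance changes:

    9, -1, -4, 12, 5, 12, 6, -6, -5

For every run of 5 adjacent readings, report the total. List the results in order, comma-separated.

21, 24, 31, 29, 12

[9, -1, -4, 12, 5] → sum 21
[-1, -4, 12, 5, 12] → sum 24
[-4, 12, 5, 12, 6] → sum 31
[12, 5, 12, 6, -6] → sum 29
[5, 12, 6, -6, -5] → sum 12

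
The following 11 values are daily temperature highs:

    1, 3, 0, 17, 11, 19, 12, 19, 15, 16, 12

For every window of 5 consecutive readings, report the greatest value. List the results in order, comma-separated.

17, 19, 19, 19, 19, 19, 19

1 3 0 17 11 → max 17
3 0 17 11 19 → max 19
0 17 11 19 12 → max 19
17 11 19 12 19 → max 19
11 19 12 19 15 → max 19
19 12 19 15 16 → max 19
12 19 15 16 12 → max 19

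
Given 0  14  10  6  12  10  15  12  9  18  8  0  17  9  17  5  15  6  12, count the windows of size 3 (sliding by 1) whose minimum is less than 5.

4

0 14 10 → min 0  < 5 ✓
14 10 6 → min 6
10 6 12 → min 6
6 12 10 → min 6
12 10 15 → min 10
10 15 12 → min 10
15 12 9 → min 9
12 9 18 → min 9
9 18 8 → min 8
18 8 0 → min 0  < 5 ✓
8 0 17 → min 0  < 5 ✓
0 17 9 → min 0  < 5 ✓
17 9 17 → min 9
9 17 5 → min 5
17 5 15 → min 5
5 15 6 → min 5
15 6 12 → min 6
4 windows satisfy the condition.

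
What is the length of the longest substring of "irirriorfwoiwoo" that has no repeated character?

5

[i] len 1
[i, r] len 2
[r, i] len 2
[i, r] len 2
[r] len 1
[r, i] len 2
[r, i, o] len 3
[i, o, r] len 3
[i, o, r, f] len 4
[i, o, r, f, w] len 5
[r, f, w, o] len 4
[r, f, w, o, i] len 5
[o, i, w] len 3
[i, w, o] len 3
[o] len 1
Longest all-distinct length: 5.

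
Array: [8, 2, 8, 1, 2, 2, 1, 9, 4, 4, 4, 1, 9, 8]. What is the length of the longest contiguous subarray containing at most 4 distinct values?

10

Extend right; when distinct count exceeds 4, shrink from the left:
[8] 1 distinct, len 1
[8, 2] 2 distinct, len 2
[8, 2, 8] 2 distinct, len 3
[8, 2, 8, 1] 3 distinct, len 4
[8, 2, 8, 1, 2] 3 distinct, len 5
[8, 2, 8, 1, 2, 2] 3 distinct, len 6
[8, 2, 8, 1, 2, 2, 1] 3 distinct, len 7
[8, 2, 8, 1, 2, 2, 1, 9] 4 distinct, len 8
[1, 2, 2, 1, 9, 4] 4 distinct, len 6
[1, 2, 2, 1, 9, 4, 4] 4 distinct, len 7
[1, 2, 2, 1, 9, 4, 4, 4] 4 distinct, len 8
[1, 2, 2, 1, 9, 4, 4, 4, 1] 4 distinct, len 9
[1, 2, 2, 1, 9, 4, 4, 4, 1, 9] 4 distinct, len 10
[1, 9, 4, 4, 4, 1, 9, 8] 4 distinct, len 8
Longest length with ≤4 distinct: 10.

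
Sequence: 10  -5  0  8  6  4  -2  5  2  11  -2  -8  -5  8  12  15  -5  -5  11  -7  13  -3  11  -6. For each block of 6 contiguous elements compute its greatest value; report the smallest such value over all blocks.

8

10 -5 0 8 6 4 → max 10
-5 0 8 6 4 -2 → max 8
0 8 6 4 -2 5 → max 8
8 6 4 -2 5 2 → max 8
6 4 -2 5 2 11 → max 11
4 -2 5 2 11 -2 → max 11
-2 5 2 11 -2 -8 → max 11
5 2 11 -2 -8 -5 → max 11
2 11 -2 -8 -5 8 → max 11
11 -2 -8 -5 8 12 → max 12
-2 -8 -5 8 12 15 → max 15
-8 -5 8 12 15 -5 → max 15
-5 8 12 15 -5 -5 → max 15
8 12 15 -5 -5 11 → max 15
12 15 -5 -5 11 -7 → max 15
15 -5 -5 11 -7 13 → max 15
-5 -5 11 -7 13 -3 → max 13
-5 11 -7 13 -3 11 → max 13
11 -7 13 -3 11 -6 → max 13
Smallest of these is 8.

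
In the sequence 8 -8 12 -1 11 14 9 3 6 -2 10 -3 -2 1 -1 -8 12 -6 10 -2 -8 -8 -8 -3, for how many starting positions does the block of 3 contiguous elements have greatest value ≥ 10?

14

[8, -8, 12] → max 12  ≥ 10 ✓
[-8, 12, -1] → max 12  ≥ 10 ✓
[12, -1, 11] → max 12  ≥ 10 ✓
[-1, 11, 14] → max 14  ≥ 10 ✓
[11, 14, 9] → max 14  ≥ 10 ✓
[14, 9, 3] → max 14  ≥ 10 ✓
[9, 3, 6] → max 9
[3, 6, -2] → max 6
[6, -2, 10] → max 10  ≥ 10 ✓
[-2, 10, -3] → max 10  ≥ 10 ✓
[10, -3, -2] → max 10  ≥ 10 ✓
[-3, -2, 1] → max 1
[-2, 1, -1] → max 1
[1, -1, -8] → max 1
[-1, -8, 12] → max 12  ≥ 10 ✓
[-8, 12, -6] → max 12  ≥ 10 ✓
[12, -6, 10] → max 12  ≥ 10 ✓
[-6, 10, -2] → max 10  ≥ 10 ✓
[10, -2, -8] → max 10  ≥ 10 ✓
[-2, -8, -8] → max -2
[-8, -8, -8] → max -8
[-8, -8, -3] → max -3
14 windows satisfy the condition.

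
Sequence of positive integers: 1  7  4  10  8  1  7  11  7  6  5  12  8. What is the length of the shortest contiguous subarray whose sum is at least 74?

add 1: running sum 1 < 74
add 7: running sum 8 < 74
add 4: running sum 12 < 74
add 10: running sum 22 < 74
add 8: running sum 30 < 74
add 1: running sum 31 < 74
add 7: running sum 38 < 74
add 11: running sum 49 < 74
add 7: running sum 56 < 74
add 6: running sum 62 < 74
add 5: running sum 67 < 74
end 11: [7, 4, 10, 8, 1, 7, 11, 7, 6, 5, 12] sum 78, len 11
end 12: [10, 8, 1, 7, 11, 7, 6, 5, 12, 8] sum 75, len 10
Shortest qualifying length: 10.

10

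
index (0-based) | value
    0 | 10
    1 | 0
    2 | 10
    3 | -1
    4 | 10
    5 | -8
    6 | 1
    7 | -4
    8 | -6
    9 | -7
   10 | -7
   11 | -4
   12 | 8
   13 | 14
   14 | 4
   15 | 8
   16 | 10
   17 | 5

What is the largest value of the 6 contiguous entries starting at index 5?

1

Elements at indices 5..10: -8, 1, -4, -6, -7, -7
max(-8, 1, -4, -6, -7, -7) = 1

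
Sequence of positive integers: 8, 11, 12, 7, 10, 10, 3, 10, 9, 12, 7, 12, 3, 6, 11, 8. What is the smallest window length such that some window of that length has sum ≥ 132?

add 8: running sum 8 < 132
add 11: running sum 19 < 132
add 12: running sum 31 < 132
add 7: running sum 38 < 132
add 10: running sum 48 < 132
add 10: running sum 58 < 132
add 3: running sum 61 < 132
add 10: running sum 71 < 132
add 9: running sum 80 < 132
add 12: running sum 92 < 132
add 7: running sum 99 < 132
add 12: running sum 111 < 132
add 3: running sum 114 < 132
add 6: running sum 120 < 132
add 11: running sum 131 < 132
add 8: shortest ending here [8, 11, 12, 7, 10, 10, 3, 10, 9, 12, 7, 12, 3, 6, 11, 8] sum 139, len 16
Shortest qualifying length: 16.

16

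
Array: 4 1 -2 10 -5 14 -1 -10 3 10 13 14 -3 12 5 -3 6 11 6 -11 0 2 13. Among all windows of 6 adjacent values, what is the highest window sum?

51

Each size-6 window and its sum:
[4, 1, -2, 10, -5, 14] → sum 22
[1, -2, 10, -5, 14, -1] → sum 17
[-2, 10, -5, 14, -1, -10] → sum 6
[10, -5, 14, -1, -10, 3] → sum 11
[-5, 14, -1, -10, 3, 10] → sum 11
[14, -1, -10, 3, 10, 13] → sum 29
[-1, -10, 3, 10, 13, 14] → sum 29
[-10, 3, 10, 13, 14, -3] → sum 27
[3, 10, 13, 14, -3, 12] → sum 49
[10, 13, 14, -3, 12, 5] → sum 51
[13, 14, -3, 12, 5, -3] → sum 38
[14, -3, 12, 5, -3, 6] → sum 31
[-3, 12, 5, -3, 6, 11] → sum 28
[12, 5, -3, 6, 11, 6] → sum 37
[5, -3, 6, 11, 6, -11] → sum 14
[-3, 6, 11, 6, -11, 0] → sum 9
[6, 11, 6, -11, 0, 2] → sum 14
[11, 6, -11, 0, 2, 13] → sum 21
Highest of these is 51.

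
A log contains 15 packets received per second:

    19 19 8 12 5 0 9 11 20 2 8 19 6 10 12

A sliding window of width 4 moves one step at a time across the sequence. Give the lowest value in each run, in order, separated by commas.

Sliding a size-4 window across the 15 values:
[19, 19, 8, 12] → min 8
[19, 8, 12, 5] → min 5
[8, 12, 5, 0] → min 0
[12, 5, 0, 9] → min 0
[5, 0, 9, 11] → min 0
[0, 9, 11, 20] → min 0
[9, 11, 20, 2] → min 2
[11, 20, 2, 8] → min 2
[20, 2, 8, 19] → min 2
[2, 8, 19, 6] → min 2
[8, 19, 6, 10] → min 6
[19, 6, 10, 12] → min 6

8, 5, 0, 0, 0, 0, 2, 2, 2, 2, 6, 6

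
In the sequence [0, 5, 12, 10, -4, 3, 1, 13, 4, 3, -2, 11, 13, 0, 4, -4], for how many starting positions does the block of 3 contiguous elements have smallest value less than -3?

4

[0, 5, 12] → min 0
[5, 12, 10] → min 5
[12, 10, -4] → min -4  < -3 ✓
[10, -4, 3] → min -4  < -3 ✓
[-4, 3, 1] → min -4  < -3 ✓
[3, 1, 13] → min 1
[1, 13, 4] → min 1
[13, 4, 3] → min 3
[4, 3, -2] → min -2
[3, -2, 11] → min -2
[-2, 11, 13] → min -2
[11, 13, 0] → min 0
[13, 0, 4] → min 0
[0, 4, -4] → min -4  < -3 ✓
4 windows satisfy the condition.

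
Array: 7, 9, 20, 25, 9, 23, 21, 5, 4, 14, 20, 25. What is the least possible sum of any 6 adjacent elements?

76

Each size-6 window and its sum:
(7, 9, 20, 25, 9, 23) → sum 93
(9, 20, 25, 9, 23, 21) → sum 107
(20, 25, 9, 23, 21, 5) → sum 103
(25, 9, 23, 21, 5, 4) → sum 87
(9, 23, 21, 5, 4, 14) → sum 76
(23, 21, 5, 4, 14, 20) → sum 87
(21, 5, 4, 14, 20, 25) → sum 89
Least of these is 76.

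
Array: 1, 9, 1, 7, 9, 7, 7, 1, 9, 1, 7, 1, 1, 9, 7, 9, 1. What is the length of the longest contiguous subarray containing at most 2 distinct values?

Extend right; when distinct count exceeds 2, shrink from the left:
add 1: window [1] (1 distinct), len 1
add 9: window [1, 9] (2 distinct), len 2
add 1: window [1, 9, 1] (2 distinct), len 3
add 7: window [1, 7] (2 distinct), len 2
add 9: window [7, 9] (2 distinct), len 2
add 7: window [7, 9, 7] (2 distinct), len 3
add 7: window [7, 9, 7, 7] (2 distinct), len 4
add 1: window [7, 7, 1] (2 distinct), len 3
add 9: window [1, 9] (2 distinct), len 2
add 1: window [1, 9, 1] (2 distinct), len 3
add 7: window [1, 7] (2 distinct), len 2
add 1: window [1, 7, 1] (2 distinct), len 3
add 1: window [1, 7, 1, 1] (2 distinct), len 4
add 9: window [1, 1, 9] (2 distinct), len 3
add 7: window [9, 7] (2 distinct), len 2
add 9: window [9, 7, 9] (2 distinct), len 3
add 1: window [9, 1] (2 distinct), len 2
Longest length with ≤2 distinct: 4.

4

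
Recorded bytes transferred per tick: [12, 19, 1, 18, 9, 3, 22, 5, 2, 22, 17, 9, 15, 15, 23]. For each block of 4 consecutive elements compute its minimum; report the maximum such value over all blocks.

9

Window mins for each of the 12 positions:
[12, 19, 1, 18] → min 1
[19, 1, 18, 9] → min 1
[1, 18, 9, 3] → min 1
[18, 9, 3, 22] → min 3
[9, 3, 22, 5] → min 3
[3, 22, 5, 2] → min 2
[22, 5, 2, 22] → min 2
[5, 2, 22, 17] → min 2
[2, 22, 17, 9] → min 2
[22, 17, 9, 15] → min 9
[17, 9, 15, 15] → min 9
[9, 15, 15, 23] → min 9
Maximum of these is 9.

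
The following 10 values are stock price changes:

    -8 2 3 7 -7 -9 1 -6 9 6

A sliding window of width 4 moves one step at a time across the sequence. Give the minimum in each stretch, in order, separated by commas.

(-8, 2, 3, 7) → min -8
(2, 3, 7, -7) → min -7
(3, 7, -7, -9) → min -9
(7, -7, -9, 1) → min -9
(-7, -9, 1, -6) → min -9
(-9, 1, -6, 9) → min -9
(1, -6, 9, 6) → min -6

-8, -7, -9, -9, -9, -9, -6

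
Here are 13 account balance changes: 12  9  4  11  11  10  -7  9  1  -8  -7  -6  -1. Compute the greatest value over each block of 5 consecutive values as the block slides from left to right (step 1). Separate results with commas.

[12, 9, 4, 11, 11] → max 12
[9, 4, 11, 11, 10] → max 11
[4, 11, 11, 10, -7] → max 11
[11, 11, 10, -7, 9] → max 11
[11, 10, -7, 9, 1] → max 11
[10, -7, 9, 1, -8] → max 10
[-7, 9, 1, -8, -7] → max 9
[9, 1, -8, -7, -6] → max 9
[1, -8, -7, -6, -1] → max 1

12, 11, 11, 11, 11, 10, 9, 9, 1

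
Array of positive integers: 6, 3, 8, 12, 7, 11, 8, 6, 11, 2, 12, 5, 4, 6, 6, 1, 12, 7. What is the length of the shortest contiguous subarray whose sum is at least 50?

6

Extend right; whenever the sum reaches 50, record the length and shrink from the left:
add 6: running sum 6 < 50
add 3: running sum 9 < 50
add 8: running sum 17 < 50
add 12: running sum 29 < 50
add 7: running sum 36 < 50
add 11: running sum 47 < 50
add 8: shortest ending here [6, 3, 8, 12, 7, 11, 8] sum 55, len 7
add 6: shortest ending here [8, 12, 7, 11, 8, 6] sum 52, len 6
add 11: shortest ending here [12, 7, 11, 8, 6, 11] sum 55, len 6
add 2: shortest ending here [12, 7, 11, 8, 6, 11, 2] sum 57, len 7
add 12: shortest ending here [11, 8, 6, 11, 2, 12] sum 50, len 6
add 5: shortest ending here [11, 8, 6, 11, 2, 12, 5] sum 55, len 7
add 4: shortest ending here [11, 8, 6, 11, 2, 12, 5, 4] sum 59, len 8
add 6: shortest ending here [8, 6, 11, 2, 12, 5, 4, 6] sum 54, len 8
add 6: shortest ending here [6, 11, 2, 12, 5, 4, 6, 6] sum 52, len 8
add 1: shortest ending here [6, 11, 2, 12, 5, 4, 6, 6, 1] sum 53, len 9
add 12: shortest ending here [11, 2, 12, 5, 4, 6, 6, 1, 12] sum 59, len 9
add 7: shortest ending here [12, 5, 4, 6, 6, 1, 12, 7] sum 53, len 8
Shortest qualifying length: 6.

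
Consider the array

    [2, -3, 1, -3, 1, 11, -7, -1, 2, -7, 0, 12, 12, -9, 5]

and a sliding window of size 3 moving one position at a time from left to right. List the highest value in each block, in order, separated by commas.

(2, -3, 1) → max 2
(-3, 1, -3) → max 1
(1, -3, 1) → max 1
(-3, 1, 11) → max 11
(1, 11, -7) → max 11
(11, -7, -1) → max 11
(-7, -1, 2) → max 2
(-1, 2, -7) → max 2
(2, -7, 0) → max 2
(-7, 0, 12) → max 12
(0, 12, 12) → max 12
(12, 12, -9) → max 12
(12, -9, 5) → max 12

2, 1, 1, 11, 11, 11, 2, 2, 2, 12, 12, 12, 12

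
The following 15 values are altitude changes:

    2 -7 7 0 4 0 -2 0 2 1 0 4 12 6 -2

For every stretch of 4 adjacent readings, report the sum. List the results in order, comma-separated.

Sliding a size-4 window across the 15 values:
(2, -7, 7, 0) → sum 2
(-7, 7, 0, 4) → sum 4
(7, 0, 4, 0) → sum 11
(0, 4, 0, -2) → sum 2
(4, 0, -2, 0) → sum 2
(0, -2, 0, 2) → sum 0
(-2, 0, 2, 1) → sum 1
(0, 2, 1, 0) → sum 3
(2, 1, 0, 4) → sum 7
(1, 0, 4, 12) → sum 17
(0, 4, 12, 6) → sum 22
(4, 12, 6, -2) → sum 20

2, 4, 11, 2, 2, 0, 1, 3, 7, 17, 22, 20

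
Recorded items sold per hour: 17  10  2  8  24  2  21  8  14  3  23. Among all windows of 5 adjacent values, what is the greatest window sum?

69

17 10 2 8 24 → sum 61
10 2 8 24 2 → sum 46
2 8 24 2 21 → sum 57
8 24 2 21 8 → sum 63
24 2 21 8 14 → sum 69
2 21 8 14 3 → sum 48
21 8 14 3 23 → sum 69
Greatest of these is 69.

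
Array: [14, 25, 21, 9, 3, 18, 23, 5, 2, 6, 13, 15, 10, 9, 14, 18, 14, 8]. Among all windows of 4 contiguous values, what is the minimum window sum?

Window sums for each of the 15 positions:
14 25 21 9 → sum 69
25 21 9 3 → sum 58
21 9 3 18 → sum 51
9 3 18 23 → sum 53
3 18 23 5 → sum 49
18 23 5 2 → sum 48
23 5 2 6 → sum 36
5 2 6 13 → sum 26
2 6 13 15 → sum 36
6 13 15 10 → sum 44
13 15 10 9 → sum 47
15 10 9 14 → sum 48
10 9 14 18 → sum 51
9 14 18 14 → sum 55
14 18 14 8 → sum 54
Minimum of these is 26.

26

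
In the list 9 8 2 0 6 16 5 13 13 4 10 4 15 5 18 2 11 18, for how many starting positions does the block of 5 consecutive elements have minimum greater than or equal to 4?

9 8 2 0 6 → min 0
8 2 0 6 16 → min 0
2 0 6 16 5 → min 0
0 6 16 5 13 → min 0
6 16 5 13 13 → min 5  ≥ 4 ✓
16 5 13 13 4 → min 4  ≥ 4 ✓
5 13 13 4 10 → min 4  ≥ 4 ✓
13 13 4 10 4 → min 4  ≥ 4 ✓
13 4 10 4 15 → min 4  ≥ 4 ✓
4 10 4 15 5 → min 4  ≥ 4 ✓
10 4 15 5 18 → min 4  ≥ 4 ✓
4 15 5 18 2 → min 2
15 5 18 2 11 → min 2
5 18 2 11 18 → min 2
7 windows satisfy the condition.

7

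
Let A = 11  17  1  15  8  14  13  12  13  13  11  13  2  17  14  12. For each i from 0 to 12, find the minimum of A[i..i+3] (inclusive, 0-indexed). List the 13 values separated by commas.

1, 1, 1, 8, 8, 12, 12, 11, 11, 2, 2, 2, 2

Sliding a size-4 window across the 16 values:
(11, 17, 1, 15) → min 1
(17, 1, 15, 8) → min 1
(1, 15, 8, 14) → min 1
(15, 8, 14, 13) → min 8
(8, 14, 13, 12) → min 8
(14, 13, 12, 13) → min 12
(13, 12, 13, 13) → min 12
(12, 13, 13, 11) → min 11
(13, 13, 11, 13) → min 11
(13, 11, 13, 2) → min 2
(11, 13, 2, 17) → min 2
(13, 2, 17, 14) → min 2
(2, 17, 14, 12) → min 2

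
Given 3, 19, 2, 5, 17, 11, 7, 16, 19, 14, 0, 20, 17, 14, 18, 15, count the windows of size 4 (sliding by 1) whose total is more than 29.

[3, 19, 2, 5] → sum 29
[19, 2, 5, 17] → sum 43  > 29 ✓
[2, 5, 17, 11] → sum 35  > 29 ✓
[5, 17, 11, 7] → sum 40  > 29 ✓
[17, 11, 7, 16] → sum 51  > 29 ✓
[11, 7, 16, 19] → sum 53  > 29 ✓
[7, 16, 19, 14] → sum 56  > 29 ✓
[16, 19, 14, 0] → sum 49  > 29 ✓
[19, 14, 0, 20] → sum 53  > 29 ✓
[14, 0, 20, 17] → sum 51  > 29 ✓
[0, 20, 17, 14] → sum 51  > 29 ✓
[20, 17, 14, 18] → sum 69  > 29 ✓
[17, 14, 18, 15] → sum 64  > 29 ✓
12 windows satisfy the condition.

12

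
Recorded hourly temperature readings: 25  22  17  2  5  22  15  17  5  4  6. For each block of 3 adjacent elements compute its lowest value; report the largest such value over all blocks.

Each size-3 window and its min:
25 22 17 → min 17
22 17 2 → min 2
17 2 5 → min 2
2 5 22 → min 2
5 22 15 → min 5
22 15 17 → min 15
15 17 5 → min 5
17 5 4 → min 4
5 4 6 → min 4
Largest of these is 17.

17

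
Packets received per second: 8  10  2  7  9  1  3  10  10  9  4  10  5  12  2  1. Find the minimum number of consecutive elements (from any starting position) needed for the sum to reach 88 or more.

13

add 8: running sum 8 < 88
add 10: running sum 18 < 88
add 2: running sum 20 < 88
add 7: running sum 27 < 88
add 9: running sum 36 < 88
add 1: running sum 37 < 88
add 3: running sum 40 < 88
add 10: running sum 50 < 88
add 10: running sum 60 < 88
add 9: running sum 69 < 88
add 4: running sum 73 < 88
add 10: running sum 83 < 88
add 5: shortest ending here [8, 10, 2, 7, 9, 1, 3, 10, 10, 9, 4, 10, 5] sum 88, len 13
add 12: shortest ending here [10, 2, 7, 9, 1, 3, 10, 10, 9, 4, 10, 5, 12] sum 92, len 13
add 2: shortest ending here [10, 2, 7, 9, 1, 3, 10, 10, 9, 4, 10, 5, 12, 2] sum 94, len 14
add 1: shortest ending here [10, 2, 7, 9, 1, 3, 10, 10, 9, 4, 10, 5, 12, 2, 1] sum 95, len 15
Shortest qualifying length: 13.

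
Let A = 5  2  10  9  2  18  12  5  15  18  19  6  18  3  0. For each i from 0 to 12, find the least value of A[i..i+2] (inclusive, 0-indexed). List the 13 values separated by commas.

Sliding a size-3 window across the 15 values:
5 2 10 → min 2
2 10 9 → min 2
10 9 2 → min 2
9 2 18 → min 2
2 18 12 → min 2
18 12 5 → min 5
12 5 15 → min 5
5 15 18 → min 5
15 18 19 → min 15
18 19 6 → min 6
19 6 18 → min 6
6 18 3 → min 3
18 3 0 → min 0

2, 2, 2, 2, 2, 5, 5, 5, 15, 6, 6, 3, 0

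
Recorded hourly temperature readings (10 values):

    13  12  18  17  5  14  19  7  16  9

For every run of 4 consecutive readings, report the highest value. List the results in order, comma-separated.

(13, 12, 18, 17) → max 18
(12, 18, 17, 5) → max 18
(18, 17, 5, 14) → max 18
(17, 5, 14, 19) → max 19
(5, 14, 19, 7) → max 19
(14, 19, 7, 16) → max 19
(19, 7, 16, 9) → max 19

18, 18, 18, 19, 19, 19, 19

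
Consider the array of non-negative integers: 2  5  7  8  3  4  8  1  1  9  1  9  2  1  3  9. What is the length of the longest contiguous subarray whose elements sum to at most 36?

9

add 2: [2] sum 2, len 1
add 5: [2, 5] sum 7, len 2
add 7: [2, 5, 7] sum 14, len 3
add 8: [2, 5, 7, 8] sum 22, len 4
add 3: [2, 5, 7, 8, 3] sum 25, len 5
add 4: [2, 5, 7, 8, 3, 4] sum 29, len 6
add 8: [5, 7, 8, 3, 4, 8] sum 35, len 6
add 1: [5, 7, 8, 3, 4, 8, 1] sum 36, len 7
add 1: [7, 8, 3, 4, 8, 1, 1] sum 32, len 7
add 9: [8, 3, 4, 8, 1, 1, 9] sum 34, len 7
add 1: [8, 3, 4, 8, 1, 1, 9, 1] sum 35, len 8
add 9: [3, 4, 8, 1, 1, 9, 1, 9] sum 36, len 8
add 2: [4, 8, 1, 1, 9, 1, 9, 2] sum 35, len 8
add 1: [4, 8, 1, 1, 9, 1, 9, 2, 1] sum 36, len 9
add 3: [8, 1, 1, 9, 1, 9, 2, 1, 3] sum 35, len 9
add 9: [1, 1, 9, 1, 9, 2, 1, 3, 9] sum 36, len 9
Longest length seen: 9.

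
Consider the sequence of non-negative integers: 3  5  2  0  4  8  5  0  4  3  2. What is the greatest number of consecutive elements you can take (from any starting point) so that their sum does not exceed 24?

add 3: [3] sum 3, len 1
add 5: [3, 5] sum 8, len 2
add 2: [3, 5, 2] sum 10, len 3
add 0: [3, 5, 2, 0] sum 10, len 4
add 4: [3, 5, 2, 0, 4] sum 14, len 5
add 8: [3, 5, 2, 0, 4, 8] sum 22, len 6
add 5: [5, 2, 0, 4, 8, 5] sum 24, len 6
add 0: [5, 2, 0, 4, 8, 5, 0] sum 24, len 7
add 4: [2, 0, 4, 8, 5, 0, 4] sum 23, len 7
add 3: [0, 4, 8, 5, 0, 4, 3] sum 24, len 7
add 2: [8, 5, 0, 4, 3, 2] sum 22, len 6
Longest length seen: 7.

7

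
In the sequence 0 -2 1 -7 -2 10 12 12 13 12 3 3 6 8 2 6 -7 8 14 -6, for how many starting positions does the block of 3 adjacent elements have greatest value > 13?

2

[0, -2, 1] → max 1
[-2, 1, -7] → max 1
[1, -7, -2] → max 1
[-7, -2, 10] → max 10
[-2, 10, 12] → max 12
[10, 12, 12] → max 12
[12, 12, 13] → max 13
[12, 13, 12] → max 13
[13, 12, 3] → max 13
[12, 3, 3] → max 12
[3, 3, 6] → max 6
[3, 6, 8] → max 8
[6, 8, 2] → max 8
[8, 2, 6] → max 8
[2, 6, -7] → max 6
[6, -7, 8] → max 8
[-7, 8, 14] → max 14  > 13 ✓
[8, 14, -6] → max 14  > 13 ✓
2 windows satisfy the condition.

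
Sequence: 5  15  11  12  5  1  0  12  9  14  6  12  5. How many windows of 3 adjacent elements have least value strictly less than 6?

7

(5, 15, 11) → min 5  < 6 ✓
(15, 11, 12) → min 11
(11, 12, 5) → min 5  < 6 ✓
(12, 5, 1) → min 1  < 6 ✓
(5, 1, 0) → min 0  < 6 ✓
(1, 0, 12) → min 0  < 6 ✓
(0, 12, 9) → min 0  < 6 ✓
(12, 9, 14) → min 9
(9, 14, 6) → min 6
(14, 6, 12) → min 6
(6, 12, 5) → min 5  < 6 ✓
7 windows satisfy the condition.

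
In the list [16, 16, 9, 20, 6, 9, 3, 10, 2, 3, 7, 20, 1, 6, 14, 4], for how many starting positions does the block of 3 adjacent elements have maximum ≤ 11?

16 16 9 → max 16
16 9 20 → max 20
9 20 6 → max 20
20 6 9 → max 20
6 9 3 → max 9  ≤ 11 ✓
9 3 10 → max 10  ≤ 11 ✓
3 10 2 → max 10  ≤ 11 ✓
10 2 3 → max 10  ≤ 11 ✓
2 3 7 → max 7  ≤ 11 ✓
3 7 20 → max 20
7 20 1 → max 20
20 1 6 → max 20
1 6 14 → max 14
6 14 4 → max 14
5 windows satisfy the condition.

5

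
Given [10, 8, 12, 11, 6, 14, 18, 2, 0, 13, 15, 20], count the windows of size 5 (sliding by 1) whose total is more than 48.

[10, 8, 12, 11, 6] → sum 47
[8, 12, 11, 6, 14] → sum 51  > 48 ✓
[12, 11, 6, 14, 18] → sum 61  > 48 ✓
[11, 6, 14, 18, 2] → sum 51  > 48 ✓
[6, 14, 18, 2, 0] → sum 40
[14, 18, 2, 0, 13] → sum 47
[18, 2, 0, 13, 15] → sum 48
[2, 0, 13, 15, 20] → sum 50  > 48 ✓
4 windows satisfy the condition.

4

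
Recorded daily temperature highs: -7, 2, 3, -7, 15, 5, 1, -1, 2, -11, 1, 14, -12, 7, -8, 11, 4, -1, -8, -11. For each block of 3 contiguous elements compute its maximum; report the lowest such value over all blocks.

-1

(-7, 2, 3) → max 3
(2, 3, -7) → max 3
(3, -7, 15) → max 15
(-7, 15, 5) → max 15
(15, 5, 1) → max 15
(5, 1, -1) → max 5
(1, -1, 2) → max 2
(-1, 2, -11) → max 2
(2, -11, 1) → max 2
(-11, 1, 14) → max 14
(1, 14, -12) → max 14
(14, -12, 7) → max 14
(-12, 7, -8) → max 7
(7, -8, 11) → max 11
(-8, 11, 4) → max 11
(11, 4, -1) → max 11
(4, -1, -8) → max 4
(-1, -8, -11) → max -1
Lowest of these is -1.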